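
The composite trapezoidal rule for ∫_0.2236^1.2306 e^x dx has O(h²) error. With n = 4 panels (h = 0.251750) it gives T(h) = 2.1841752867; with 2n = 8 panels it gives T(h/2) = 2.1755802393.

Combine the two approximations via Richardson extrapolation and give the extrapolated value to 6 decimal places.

2.172715

The method has order 2: 2^2 = 4.
Difference of the inputs: 2.1755802393 − 2.1841752867 = -0.0085950474
Divide by 2^2 − 1 = 3: (-0.0085950474)/3 = -0.0028650158
R = 2.1755802393 − 0.0028650158 = 2.1727152235
Shift from A(h/2): −0.0028650158.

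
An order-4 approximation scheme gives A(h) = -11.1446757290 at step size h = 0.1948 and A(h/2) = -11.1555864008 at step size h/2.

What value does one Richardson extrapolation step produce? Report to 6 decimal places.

Leading term ∝ h^4; use weight 16 = 2^4.
2^4*A(h/2) = -178.4893824128; minus A(h) gives -167.3447066838.
Denominator 16 − 1 = 15.
(16*(-11.1555864008) − (-11.1446757290))/(16 − 1) = -11.1563137789

-11.156314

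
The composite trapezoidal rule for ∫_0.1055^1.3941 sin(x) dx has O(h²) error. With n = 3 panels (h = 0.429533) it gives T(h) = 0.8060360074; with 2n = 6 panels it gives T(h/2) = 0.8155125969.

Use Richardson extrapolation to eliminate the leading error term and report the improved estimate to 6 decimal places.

0.818671

The method has order 2: 2^2 = 4.
4×0.8155125969 = 3.2620503876; 3.2620503876 − 0.8060360074 = 2.4560143802
Denominator 4 − 1 = 3.
2.4560143802 ÷ 3 = 0.8186714601
Shift from A(h/2): +0.0031588632.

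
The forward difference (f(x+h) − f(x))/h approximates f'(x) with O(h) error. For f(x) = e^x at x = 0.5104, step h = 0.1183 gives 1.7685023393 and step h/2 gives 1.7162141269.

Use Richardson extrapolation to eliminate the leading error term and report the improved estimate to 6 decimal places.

Leading term ∝ h^1; use weight 2 = 2^1.
2^1*A(h/2) = 3.4324282538; minus A(h) gives 1.6639259145.
Divide by 2^1 − 1 = 1.
Result: 1.6639259145

1.663926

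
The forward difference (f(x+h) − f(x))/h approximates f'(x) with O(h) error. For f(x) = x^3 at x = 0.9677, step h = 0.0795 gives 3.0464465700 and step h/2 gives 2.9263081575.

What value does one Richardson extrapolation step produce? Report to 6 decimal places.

2.806170

Method order is 1; weight 2^1 = 2.
2^1×A(h/2) = 5.8526163150; minus A(h) gives 2.8061697450.
Divide by 2^1 − 1 = 1.
(2×2.9263081575 − 3.0464465700)/(2 − 1) = 2.8061697450
Correction |R − A(h/2)| = 1.201e-01; gap |A(h/2) − A(h)| = 1.201e-01.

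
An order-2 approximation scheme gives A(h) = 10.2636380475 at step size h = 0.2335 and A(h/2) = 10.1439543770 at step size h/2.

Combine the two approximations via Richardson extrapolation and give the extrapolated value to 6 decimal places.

The method has order 2: 2^2 = 4.
Top: 4(10.1439543770) − (10.2636380475) = 30.3121794605
Divide by 2^2 − 1 = 3.
Extrapolated: 30.3121794605 / 3 = 10.1040598202
Shift from A(h/2): −0.0398945568.

10.104060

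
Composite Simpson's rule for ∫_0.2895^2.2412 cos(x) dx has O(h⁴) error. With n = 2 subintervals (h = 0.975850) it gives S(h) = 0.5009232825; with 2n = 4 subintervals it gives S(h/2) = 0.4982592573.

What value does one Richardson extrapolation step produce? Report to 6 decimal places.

Method order is 4; weight 2^4 = 16.
16×0.4982592573 = 7.9721481168; subtract 0.5009232825 → 7.4712248343
(16×0.4982592573 − 0.5009232825)/(16 − 1) = 0.4980816556
Gap between inputs: 2.664e-03; correction applied: −0.0001776017.

0.498082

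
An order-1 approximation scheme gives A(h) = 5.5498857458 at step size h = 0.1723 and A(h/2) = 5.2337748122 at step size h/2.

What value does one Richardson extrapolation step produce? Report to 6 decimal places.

With r = 1 the leading error scales as h^1, so the weight is 2^1 = 2.
2^1·A(h/2) = 10.4675496244; minus A(h) gives 4.9176638786.
R = 4.9176638786/1 = 4.9176638786
Correction |R − A(h/2)| = 3.161e-01; gap |A(h/2) − A(h)| = 3.161e-01.

4.917664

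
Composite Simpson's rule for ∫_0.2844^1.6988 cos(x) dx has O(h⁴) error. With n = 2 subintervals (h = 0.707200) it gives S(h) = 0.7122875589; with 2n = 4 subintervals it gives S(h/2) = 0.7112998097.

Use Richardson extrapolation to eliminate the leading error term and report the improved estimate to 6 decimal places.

0.711234

The method has order 4: 2^4 = 16.
Difference of the inputs: 0.7112998097 − 0.7122875589 = -0.0009877492
Divide by 2^4 − 1 = 15: (-0.0009877492)/15 = -0.0000658499
R = A(h/2) + (A(h/2) − A(h))/15 = 0.7112998097 − 0.0000658499 = 0.7112339598
Shift from A(h/2): −0.0000658499.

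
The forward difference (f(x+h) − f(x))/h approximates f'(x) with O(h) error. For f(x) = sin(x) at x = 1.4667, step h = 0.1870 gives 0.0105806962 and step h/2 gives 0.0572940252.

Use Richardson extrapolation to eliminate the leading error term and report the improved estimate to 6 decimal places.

0.104007

Order 1 gives 2^r = 2 and 2^r − 1 = 1.
2·0.0572940252 = 0.1145880504; 0.1145880504 − 0.0105806962 = 0.1040073542
Divide by 2^1 − 1 = 1.
(2·0.0572940252 − 0.0105806962)/(2 − 1) = 0.1040073542
Shift from A(h/2): +0.0467133290.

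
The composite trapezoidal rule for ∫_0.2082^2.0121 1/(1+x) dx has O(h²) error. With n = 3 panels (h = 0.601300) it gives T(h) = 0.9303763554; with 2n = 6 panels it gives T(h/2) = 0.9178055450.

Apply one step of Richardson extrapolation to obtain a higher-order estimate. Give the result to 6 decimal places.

The method has order 2: 2^2 = 4.
4×0.9178055450 − 0.9303763554 = 2.7408458246
R = 2.7408458246/3 = 0.9136152749
Correction |R − A(h/2)| = 4.190e-03; gap |A(h/2) − A(h)| = 1.257e-02.

0.913615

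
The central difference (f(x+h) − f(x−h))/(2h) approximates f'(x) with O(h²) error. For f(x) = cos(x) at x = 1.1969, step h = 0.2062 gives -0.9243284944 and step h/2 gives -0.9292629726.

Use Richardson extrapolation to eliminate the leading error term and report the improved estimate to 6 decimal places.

-0.930908

With r = 2 the leading error scales as h^2, so the weight is 2^2 = 4.
Top: 4(-0.9292629726) − (-0.9243284944) = -2.7927233960
Extrapolated: (-2.7927233960) / 3 = -0.9309077987
Gap between inputs: 4.934e-03; correction applied: −0.0016448261.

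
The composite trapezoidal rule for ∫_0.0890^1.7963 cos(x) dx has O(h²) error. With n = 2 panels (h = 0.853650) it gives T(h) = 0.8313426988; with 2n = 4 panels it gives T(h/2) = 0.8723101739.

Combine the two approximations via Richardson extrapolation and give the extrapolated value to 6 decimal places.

0.885966

Order 2 gives 2^r = 4 and 2^r − 1 = 3.
4×0.8723101739 − 0.8313426988 = 2.6578979968
Denominator 4 − 1 = 3.
(4×0.8723101739 − 0.8313426988)/(4 − 1) = 0.8859659989
Shift from A(h/2): +0.0136558250.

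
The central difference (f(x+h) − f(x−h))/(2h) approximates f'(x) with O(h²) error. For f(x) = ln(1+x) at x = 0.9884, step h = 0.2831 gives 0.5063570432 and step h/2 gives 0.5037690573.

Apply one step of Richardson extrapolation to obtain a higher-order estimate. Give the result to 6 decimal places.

0.502906

With r = 2 the leading error scales as h^2, so the weight is 2^2 = 4.
4*0.5037690573 = 2.0150762292; subtract 0.5063570432 → 1.5087191860
Divide by 2^2 − 1 = 3.
(4*0.5037690573 − 0.5063570432)/(4 − 1) = 0.5029063953
Correction |R − A(h/2)| = 8.627e-04; gap |A(h/2) − A(h)| = 2.588e-03.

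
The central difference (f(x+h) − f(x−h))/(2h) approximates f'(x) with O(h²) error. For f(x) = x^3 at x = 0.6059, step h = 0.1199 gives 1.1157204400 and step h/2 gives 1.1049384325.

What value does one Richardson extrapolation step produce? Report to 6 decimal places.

Order 2 gives 2^r = 4 and 2^r − 1 = 3.
4*1.1049384325 = 4.4197537300; subtract 1.1157204400 → 3.3040332900
Denominator 4 − 1 = 3.
3.3040332900 ÷ 3 = 1.1013444300

1.101344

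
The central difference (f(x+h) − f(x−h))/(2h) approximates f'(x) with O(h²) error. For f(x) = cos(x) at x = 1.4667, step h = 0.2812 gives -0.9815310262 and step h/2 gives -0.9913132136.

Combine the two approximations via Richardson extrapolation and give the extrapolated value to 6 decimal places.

With r = 2 the leading error scales as h^2, so the weight is 2^2 = 4.
Numerator 4×A(h/2) − A(h) = 4×(-0.9913132136) − (-0.9815310262) = -2.9837218282
Extrapolated: (-2.9837218282) / 3 = -0.9945739427
Correction |R − A(h/2)| = 3.261e-03; gap |A(h/2) − A(h)| = 9.782e-03.

-0.994574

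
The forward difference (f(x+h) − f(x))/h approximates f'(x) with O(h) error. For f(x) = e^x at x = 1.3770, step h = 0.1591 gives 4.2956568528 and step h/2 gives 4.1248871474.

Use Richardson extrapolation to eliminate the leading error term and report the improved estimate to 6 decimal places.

3.954117

Leading term ∝ h^1; use weight 2 = 2^1.
Difference of the inputs: 4.1248871474 − 4.2956568528 = -0.1707697054
Divide by 2^1 − 1 = 1: (-0.1707697054)/1 = -0.1707697054
R = 4.1248871474 − 0.1707697054 = 3.9541174420
Gap between inputs: 1.708e-01; correction applied: −0.1707697054.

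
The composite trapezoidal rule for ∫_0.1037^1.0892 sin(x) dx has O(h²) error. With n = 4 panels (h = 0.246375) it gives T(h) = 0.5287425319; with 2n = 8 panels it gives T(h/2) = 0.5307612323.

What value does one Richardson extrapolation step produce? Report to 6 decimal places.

0.531434

Error is O(h^2); halving h shrinks it by 2^2 = 4.
4*0.5307612323 = 2.1230449292; 2.1230449292 − 0.5287425319 = 1.5943023973
Divide by 2^2 − 1 = 3.
R = 1.5943023973/3 = 0.5314341324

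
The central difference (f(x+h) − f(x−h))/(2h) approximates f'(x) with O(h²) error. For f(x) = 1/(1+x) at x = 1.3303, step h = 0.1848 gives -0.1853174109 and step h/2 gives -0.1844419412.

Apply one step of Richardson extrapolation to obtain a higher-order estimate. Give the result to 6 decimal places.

-0.184150

r = 2, so 2^r = 4.
4·(-0.1844419412) − (-0.1853174109) = -0.5524503539
Denominator 4 − 1 = 3.
(4·(-0.1844419412) − (-0.1853174109))/(4 − 1) = -0.1841501180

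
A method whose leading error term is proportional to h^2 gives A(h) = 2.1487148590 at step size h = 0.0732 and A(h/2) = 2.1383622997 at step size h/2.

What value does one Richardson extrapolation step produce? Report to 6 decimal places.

2.134911

r = 2, so 2^r = 4.
4 × 2.1383622997 = 8.5534491988; subtract 2.1487148590 → 6.4047343398
Divide by 2^2 − 1 = 3.
6.4047343398 ÷ 3 = 2.1349114466
Shift from A(h/2): −0.0034508531.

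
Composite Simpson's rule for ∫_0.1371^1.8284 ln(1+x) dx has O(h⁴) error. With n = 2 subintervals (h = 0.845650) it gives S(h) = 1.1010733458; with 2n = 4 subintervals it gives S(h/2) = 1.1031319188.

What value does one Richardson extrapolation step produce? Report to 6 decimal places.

1.103269

r = 4: numerator weight 16, denominator 15.
16×1.1031319188 = 17.6501107008; 17.6501107008 − 1.1010733458 = 16.5490373550
Divide by 2^4 − 1 = 15.
So the Richardson estimate is 1.1032691570.
Shift from A(h/2): +0.0001372382.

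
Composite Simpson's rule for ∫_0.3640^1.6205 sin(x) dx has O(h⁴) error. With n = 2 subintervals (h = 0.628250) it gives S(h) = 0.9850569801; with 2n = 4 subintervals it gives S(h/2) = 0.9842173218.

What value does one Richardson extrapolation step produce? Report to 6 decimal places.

r = 4, so 2^r = 16.
16*0.9842173218 = 15.7474771488; 15.7474771488 − 0.9850569801 = 14.7624201687
Divide by 2^4 − 1 = 15.
So the Richardson estimate is 0.9841613446.
Shift from A(h/2): −0.0000559772.

0.984161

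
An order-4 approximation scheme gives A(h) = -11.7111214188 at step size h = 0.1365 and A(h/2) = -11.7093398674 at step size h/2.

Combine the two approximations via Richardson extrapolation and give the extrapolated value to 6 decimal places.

Method order is 4; weight 2^4 = 16.
16 × (-11.7093398674) = -187.3494378784; subtract (-11.7111214188) → -175.6383164596
Denominator 16 − 1 = 15.
Extrapolated: (-175.6383164596) / 15 = -11.7092210973
Gap between inputs: 1.782e-03; correction applied: +0.0001187701.

-11.709221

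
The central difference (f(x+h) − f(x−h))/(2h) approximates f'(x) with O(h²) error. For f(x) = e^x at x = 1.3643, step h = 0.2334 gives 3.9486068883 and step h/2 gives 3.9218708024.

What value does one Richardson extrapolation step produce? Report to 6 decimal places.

r = 2: numerator weight 4, denominator 3.
Weighted: 15.6874832096 − 3.9486068883 = 11.7388763213
(4 × 3.9218708024 − 3.9486068883)/(4 − 1) = 3.9129587738

3.912959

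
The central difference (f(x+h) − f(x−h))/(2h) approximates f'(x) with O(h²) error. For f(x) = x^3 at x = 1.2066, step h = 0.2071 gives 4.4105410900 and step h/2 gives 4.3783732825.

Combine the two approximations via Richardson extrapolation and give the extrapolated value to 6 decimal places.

Leading term ∝ h^2; use weight 4 = 2^2.
2^2·A(h/2) = 17.5134931300; minus A(h) gives 13.1029520400.
Divide by 2^2 − 1 = 3.
(4·4.3783732825 − 4.4105410900)/(4 − 1) = 4.3676506800

4.367651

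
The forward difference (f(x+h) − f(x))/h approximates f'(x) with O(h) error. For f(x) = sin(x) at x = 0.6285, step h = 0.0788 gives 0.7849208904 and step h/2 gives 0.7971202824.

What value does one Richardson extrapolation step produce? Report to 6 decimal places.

Error is O(h^1); halving h shrinks it by 2^1 = 2.
2*0.7971202824 = 1.5942405648; subtract 0.7849208904 → 0.8093196744
(2*0.7971202824 − 0.7849208904)/(2 − 1) = 0.8093196744
Correction |R − A(h/2)| = 1.220e-02; gap |A(h/2) − A(h)| = 1.220e-02.

0.809320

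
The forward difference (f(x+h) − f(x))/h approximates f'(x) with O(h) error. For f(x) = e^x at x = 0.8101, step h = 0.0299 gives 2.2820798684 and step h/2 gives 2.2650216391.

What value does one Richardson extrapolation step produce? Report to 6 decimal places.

With r = 1 the leading error scales as h^1, so the weight is 2^1 = 2.
2^1×A(h/2) = 4.5300432782; minus A(h) gives 2.2479634098.
R = 2.2479634098/1 = 2.2479634098

2.247963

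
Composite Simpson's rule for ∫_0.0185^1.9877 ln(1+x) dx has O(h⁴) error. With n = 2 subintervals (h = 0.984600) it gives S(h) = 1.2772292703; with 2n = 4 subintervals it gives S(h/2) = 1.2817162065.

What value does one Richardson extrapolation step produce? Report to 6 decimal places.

1.282015

Method order is 4; weight 2^4 = 16.
Top: 16(1.2817162065) − (1.2772292703) = 19.2302300337
(16·1.2817162065 − 1.2772292703)/(16 − 1) = 1.2820153356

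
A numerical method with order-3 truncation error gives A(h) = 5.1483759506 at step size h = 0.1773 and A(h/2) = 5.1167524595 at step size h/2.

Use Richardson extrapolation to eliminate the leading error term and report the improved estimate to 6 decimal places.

5.112235

With r = 3 the leading error scales as h^3, so the weight is 2^3 = 8.
Top: 8(5.1167524595) − (5.1483759506) = 35.7856437254
Divide by 2^3 − 1 = 7.
Result: 5.1122348179
Correction |R − A(h/2)| = 4.518e-03; gap |A(h/2) − A(h)| = 3.162e-02.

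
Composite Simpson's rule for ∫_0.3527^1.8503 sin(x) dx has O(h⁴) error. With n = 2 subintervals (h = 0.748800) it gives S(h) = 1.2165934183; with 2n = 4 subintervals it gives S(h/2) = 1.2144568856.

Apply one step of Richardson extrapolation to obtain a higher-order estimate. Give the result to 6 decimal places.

1.214314

Method order is 4; weight 2^4 = 16.
16·1.2144568856 = 19.4313101696; subtract 1.2165934183 → 18.2147167513
(16·1.2144568856 − 1.2165934183)/(16 − 1) = 1.2143144501
Shift from A(h/2): −0.0001424355.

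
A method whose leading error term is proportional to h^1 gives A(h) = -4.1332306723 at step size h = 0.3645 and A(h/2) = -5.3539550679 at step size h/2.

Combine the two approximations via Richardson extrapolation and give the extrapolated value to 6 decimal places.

r = 1: numerator weight 2, denominator 1.
2×(-5.3539550679) − (-4.1332306723) = -6.5746794635
Denominator 2 − 1 = 1.
(-6.5746794635) ÷ 1 = -6.5746794635

-6.574679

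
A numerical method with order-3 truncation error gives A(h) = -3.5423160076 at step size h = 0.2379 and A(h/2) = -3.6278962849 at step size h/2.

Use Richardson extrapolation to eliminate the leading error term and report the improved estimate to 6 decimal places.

Order 3 gives 2^r = 8 and 2^r − 1 = 7.
8×(-3.6278962849) = -29.0231702792; (-29.0231702792) − (-3.5423160076) = -25.4808542716
Denominator 8 − 1 = 7.
Result: -3.6401220388
Gap between inputs: 8.558e-02; correction applied: −0.0122257539.

-3.640122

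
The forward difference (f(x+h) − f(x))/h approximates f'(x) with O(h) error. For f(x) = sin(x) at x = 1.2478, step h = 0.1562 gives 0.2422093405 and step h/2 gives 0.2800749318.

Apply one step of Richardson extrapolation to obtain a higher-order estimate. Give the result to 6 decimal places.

0.317941

Order 1 gives 2^r = 2 and 2^r − 1 = 1.
2·0.2800749318 = 0.5601498636; 0.5601498636 − 0.2422093405 = 0.3179405231
Denominator 2 − 1 = 1.
Extrapolated: 0.3179405231 / 1 = 0.3179405231
Gap between inputs: 3.787e-02; correction applied: +0.0378655913.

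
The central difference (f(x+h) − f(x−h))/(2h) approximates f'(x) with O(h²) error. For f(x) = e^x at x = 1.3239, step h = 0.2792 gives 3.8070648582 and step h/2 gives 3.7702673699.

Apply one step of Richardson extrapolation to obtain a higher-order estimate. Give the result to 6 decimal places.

3.758002

Order 2 gives 2^r = 4 and 2^r − 1 = 3.
4·3.7702673699 = 15.0810694796; subtract 3.8070648582 → 11.2740046214
Extrapolated: 11.2740046214 / 3 = 3.7580015405
Shift from A(h/2): −0.0122658294.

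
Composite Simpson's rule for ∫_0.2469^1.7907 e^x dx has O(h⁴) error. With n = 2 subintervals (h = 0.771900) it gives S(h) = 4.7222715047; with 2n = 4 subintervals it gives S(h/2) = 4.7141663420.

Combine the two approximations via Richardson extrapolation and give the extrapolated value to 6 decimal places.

Error is O(h^4); halving h shrinks it by 2^4 = 16.
2^4·A(h/2) = 75.4266614720; minus A(h) gives 70.7043899673.
Denominator 16 − 1 = 15.
So the Richardson estimate is 4.7136259978.

4.713626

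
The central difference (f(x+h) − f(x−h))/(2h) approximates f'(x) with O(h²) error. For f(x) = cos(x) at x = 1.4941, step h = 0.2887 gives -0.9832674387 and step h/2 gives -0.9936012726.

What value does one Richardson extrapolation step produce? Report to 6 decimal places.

r = 2, so 2^r = 4.
Numerator 4×A(h/2) − A(h) = 4×(-0.9936012726) − (-0.9832674387) = -2.9911376517
(4×(-0.9936012726) − (-0.9832674387))/(4 − 1) = -0.9970458839
Correction |R − A(h/2)| = 3.445e-03; gap |A(h/2) − A(h)| = 1.033e-02.

-0.997046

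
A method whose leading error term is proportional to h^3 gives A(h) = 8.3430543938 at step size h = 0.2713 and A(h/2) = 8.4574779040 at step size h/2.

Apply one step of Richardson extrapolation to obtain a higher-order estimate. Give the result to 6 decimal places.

Error is O(h^3); halving h shrinks it by 2^3 = 8.
2^3 × A(h/2) = 67.6598232320; minus A(h) gives 59.3167688382.
Denominator 8 − 1 = 7.
Extrapolated: 59.3167688382 / 7 = 8.4738241197

8.473824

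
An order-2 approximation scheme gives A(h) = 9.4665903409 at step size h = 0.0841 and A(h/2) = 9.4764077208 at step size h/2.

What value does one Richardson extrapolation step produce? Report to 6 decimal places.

The method has order 2: 2^2 = 4.
4 × 9.4764077208 = 37.9056308832; subtract 9.4665903409 → 28.4390405423
Divide by 2^2 − 1 = 3.
28.4390405423 ÷ 3 = 9.4796801808
Correction |R − A(h/2)| = 3.272e-03; gap |A(h/2) − A(h)| = 9.817e-03.

9.479680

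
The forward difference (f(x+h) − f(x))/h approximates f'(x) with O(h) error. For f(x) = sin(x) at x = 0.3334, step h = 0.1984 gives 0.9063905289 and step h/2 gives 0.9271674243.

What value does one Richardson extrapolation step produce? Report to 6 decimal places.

Method order is 1; weight 2^1 = 2.
Weighted: 1.8543348486 − 0.9063905289 = 0.9479443197
Divide by 2^1 − 1 = 1.
R = 0.9479443197/1 = 0.9479443197

0.947944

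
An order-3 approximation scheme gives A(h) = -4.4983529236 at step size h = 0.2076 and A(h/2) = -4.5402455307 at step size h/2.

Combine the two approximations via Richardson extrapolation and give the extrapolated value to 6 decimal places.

With r = 3 the leading error scales as h^3, so the weight is 2^3 = 8.
Weighted: (-36.3219642456) − (-4.4983529236) = -31.8236113220
(-31.8236113220) ÷ 7 = -4.5462301889
Correction |R − A(h/2)| = 5.985e-03; gap |A(h/2) − A(h)| = 4.189e-02.

-4.546230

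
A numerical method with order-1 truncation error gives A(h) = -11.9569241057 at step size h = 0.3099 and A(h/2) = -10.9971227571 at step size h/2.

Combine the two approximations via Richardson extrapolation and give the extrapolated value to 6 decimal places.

-10.037321

Error is O(h^1); halving h shrinks it by 2^1 = 2.
2×(-10.9971227571) = -21.9942455142; subtract (-11.9569241057) → -10.0373214085
Divide by 2^1 − 1 = 1.
Result: -10.0373214085
Shift from A(h/2): +0.9598013486.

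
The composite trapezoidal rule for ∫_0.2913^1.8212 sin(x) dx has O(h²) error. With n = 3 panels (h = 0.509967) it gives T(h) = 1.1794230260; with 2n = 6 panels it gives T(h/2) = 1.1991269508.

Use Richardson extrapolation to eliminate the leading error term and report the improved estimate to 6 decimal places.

1.205695

Method order is 2; weight 2^2 = 4.
4×1.1991269508 = 4.7965078032; subtract 1.1794230260 → 3.6170847772
R = 3.6170847772/3 = 1.2056949257
Gap between inputs: 1.970e-02; correction applied: +0.0065679749.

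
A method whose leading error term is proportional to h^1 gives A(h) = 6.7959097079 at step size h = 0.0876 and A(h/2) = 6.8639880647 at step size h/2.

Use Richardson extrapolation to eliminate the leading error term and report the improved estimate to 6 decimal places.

6.932066

The method has order 1: 2^1 = 2.
2×6.8639880647 − 6.7959097079 = 6.9320664215
Extrapolated: 6.9320664215 / 1 = 6.9320664215
Gap between inputs: 6.808e-02; correction applied: +0.0680783568.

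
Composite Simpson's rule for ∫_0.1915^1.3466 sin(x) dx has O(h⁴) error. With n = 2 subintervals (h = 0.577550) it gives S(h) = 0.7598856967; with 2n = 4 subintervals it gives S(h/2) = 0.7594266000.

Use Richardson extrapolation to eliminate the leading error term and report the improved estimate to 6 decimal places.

0.759396

r = 4, so 2^r = 16.
Top: 16(0.7594266000) − (0.7598856967) = 11.3909399033
(16·0.7594266000 − 0.7598856967)/(16 − 1) = 0.7593959936
Shift from A(h/2): −0.0000306064.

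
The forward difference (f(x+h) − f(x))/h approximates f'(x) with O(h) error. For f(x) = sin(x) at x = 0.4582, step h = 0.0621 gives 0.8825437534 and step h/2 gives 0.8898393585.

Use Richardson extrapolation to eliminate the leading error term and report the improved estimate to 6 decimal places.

r = 1, so 2^r = 2.
Difference of the inputs: 0.8898393585 − 0.8825437534 = 0.0072956051
Divide by 2^1 − 1 = 1: 0.0072956051/1 = 0.0072956051
R = A(h/2) + (A(h/2) − A(h))/1 = 0.8898393585 + 0.0072956051 = 0.8971349636

0.897135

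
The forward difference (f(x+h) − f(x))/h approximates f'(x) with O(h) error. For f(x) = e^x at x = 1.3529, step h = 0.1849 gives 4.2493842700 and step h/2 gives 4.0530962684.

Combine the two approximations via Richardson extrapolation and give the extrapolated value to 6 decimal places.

3.856808

Method order is 1; weight 2^1 = 2.
2^1×A(h/2) = 8.1061925368; minus A(h) gives 3.8568082668.
Denominator 2 − 1 = 1.
Result: 3.8568082668
Shift from A(h/2): −0.1962880016.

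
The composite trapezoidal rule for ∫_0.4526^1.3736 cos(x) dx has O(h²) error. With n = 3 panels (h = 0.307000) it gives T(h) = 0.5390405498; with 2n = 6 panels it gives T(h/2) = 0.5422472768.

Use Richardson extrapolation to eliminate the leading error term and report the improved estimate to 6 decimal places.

r = 2: numerator weight 4, denominator 3.
A(h/2) − A(h) = 0.5422472768 − 0.5390405498 = 0.0032067270
Correction (A(h/2) − A(h))/(4 − 1) = 0.0032067270/3 = 0.0010689090
R = 0.5422472768 + 0.0010689090 = 0.5433161858

0.543316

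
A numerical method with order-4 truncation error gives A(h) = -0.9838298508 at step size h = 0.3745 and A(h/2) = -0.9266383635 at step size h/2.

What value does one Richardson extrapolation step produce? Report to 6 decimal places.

-0.922826

Error is O(h^4); halving h shrinks it by 2^4 = 16.
16 × (-0.9266383635) = -14.8262138160; (-14.8262138160) − (-0.9838298508) = -13.8423839652
(16 × (-0.9266383635) − (-0.9838298508))/(16 − 1) = -0.9228255977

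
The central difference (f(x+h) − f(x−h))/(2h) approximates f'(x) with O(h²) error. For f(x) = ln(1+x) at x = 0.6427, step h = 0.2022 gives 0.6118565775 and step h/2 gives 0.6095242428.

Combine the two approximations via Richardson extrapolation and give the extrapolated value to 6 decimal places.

Method order is 2; weight 2^2 = 4.
4 × 0.6095242428 = 2.4380969712; 2.4380969712 − 0.6118565775 = 1.8262403937
1.8262403937 ÷ 3 = 0.6087467979

0.608747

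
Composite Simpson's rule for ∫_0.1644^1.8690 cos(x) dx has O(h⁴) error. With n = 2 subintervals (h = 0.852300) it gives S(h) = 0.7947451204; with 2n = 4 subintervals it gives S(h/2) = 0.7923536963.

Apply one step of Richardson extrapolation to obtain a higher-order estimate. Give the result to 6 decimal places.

0.792194

r = 4: numerator weight 16, denominator 15.
Top: 16(0.7923536963) − (0.7947451204) = 11.8829140204
R = 11.8829140204/15 = 0.7921942680
Gap between inputs: 2.391e-03; correction applied: −0.0001594283.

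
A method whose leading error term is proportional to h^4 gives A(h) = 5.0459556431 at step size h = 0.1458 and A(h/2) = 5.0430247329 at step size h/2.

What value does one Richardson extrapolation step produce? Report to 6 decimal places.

The method has order 4: 2^4 = 16.
Numerator 16*A(h/2) − A(h) = 16*5.0430247329 − 5.0459556431 = 75.6424400833
Denominator 16 − 1 = 15.
So the Richardson estimate is 5.0428293389.
Shift from A(h/2): −0.0001953940.

5.042829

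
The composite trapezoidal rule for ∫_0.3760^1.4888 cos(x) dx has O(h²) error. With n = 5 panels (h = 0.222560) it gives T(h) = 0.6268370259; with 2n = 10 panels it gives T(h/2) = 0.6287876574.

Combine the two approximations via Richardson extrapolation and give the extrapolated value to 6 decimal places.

0.629438

Error is O(h^2); halving h shrinks it by 2^2 = 4.
Numerator 4 × A(h/2) − A(h) = 4 × 0.6287876574 − 0.6268370259 = 1.8883136037
Denominator 4 − 1 = 3.
1.8883136037 ÷ 3 = 0.6294378679
Correction |R − A(h/2)| = 6.502e-04; gap |A(h/2) − A(h)| = 1.951e-03.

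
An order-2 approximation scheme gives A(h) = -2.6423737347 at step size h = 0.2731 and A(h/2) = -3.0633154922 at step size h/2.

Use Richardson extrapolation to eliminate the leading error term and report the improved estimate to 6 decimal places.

-3.203629

The method has order 2: 2^2 = 4.
Numerator 4·A(h/2) − A(h) = 4·(-3.0633154922) − (-2.6423737347) = -9.6108882341
Extrapolated: (-9.6108882341) / 3 = -3.2036294114
Correction |R − A(h/2)| = 1.403e-01; gap |A(h/2) − A(h)| = 4.209e-01.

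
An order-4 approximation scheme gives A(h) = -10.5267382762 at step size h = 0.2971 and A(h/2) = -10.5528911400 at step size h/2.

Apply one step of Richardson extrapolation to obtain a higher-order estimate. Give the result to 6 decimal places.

-10.554635

Order 4 gives 2^r = 16 and 2^r − 1 = 15.
Difference of the inputs: -10.5528911400 − (-10.5267382762) = -0.0261528638
Divide by 2^4 − 1 = 15: (-0.0261528638)/15 = -0.0017435243
R = -10.5528911400 − 0.0017435243 = -10.5546346643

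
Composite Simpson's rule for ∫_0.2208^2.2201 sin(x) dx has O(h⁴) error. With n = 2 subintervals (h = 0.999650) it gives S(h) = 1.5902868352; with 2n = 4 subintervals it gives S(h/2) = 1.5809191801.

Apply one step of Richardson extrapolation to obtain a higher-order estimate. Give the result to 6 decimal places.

1.580295

r = 4, so 2^r = 16.
Top: 16(1.5809191801) − (1.5902868352) = 23.7044200464
R = 23.7044200464/15 = 1.5802946698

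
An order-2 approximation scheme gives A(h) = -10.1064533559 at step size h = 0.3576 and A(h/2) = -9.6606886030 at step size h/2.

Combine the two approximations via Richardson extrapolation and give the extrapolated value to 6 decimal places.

-9.512100

The method has order 2: 2^2 = 4.
Numerator 4*A(h/2) − A(h) = 4*(-9.6606886030) − (-10.1064533559) = -28.5363010561
R = (-28.5363010561)/3 = -9.5121003520
Correction |R − A(h/2)| = 1.486e-01; gap |A(h/2) − A(h)| = 4.458e-01.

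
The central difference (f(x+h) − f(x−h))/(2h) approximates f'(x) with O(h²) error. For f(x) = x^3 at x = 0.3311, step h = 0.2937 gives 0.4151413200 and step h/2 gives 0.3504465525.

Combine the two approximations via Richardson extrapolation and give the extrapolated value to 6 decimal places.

r = 2: numerator weight 4, denominator 3.
Weighted: 1.4017862100 − 0.4151413200 = 0.9866448900
Denominator 4 − 1 = 3.
Extrapolated: 0.9866448900 / 3 = 0.3288816300
Shift from A(h/2): −0.0215649225.

0.328882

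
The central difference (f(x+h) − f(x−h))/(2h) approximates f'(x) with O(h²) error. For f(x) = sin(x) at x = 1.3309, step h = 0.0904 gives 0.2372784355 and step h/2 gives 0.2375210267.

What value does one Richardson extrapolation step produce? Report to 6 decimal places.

0.237602

Leading term ∝ h^2; use weight 4 = 2^2.
Weighted: 0.9500841068 − 0.2372784355 = 0.7128056713
(4·0.2375210267 − 0.2372784355)/(4 − 1) = 0.2376018904
Gap between inputs: 2.426e-04; correction applied: +0.0000808637.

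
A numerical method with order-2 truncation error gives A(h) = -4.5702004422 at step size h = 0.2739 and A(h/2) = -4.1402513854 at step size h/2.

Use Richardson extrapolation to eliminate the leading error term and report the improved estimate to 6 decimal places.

-3.996935

Order 2 gives 2^r = 4 and 2^r − 1 = 3.
Numerator 4·A(h/2) − A(h) = 4·(-4.1402513854) − (-4.5702004422) = -11.9908050994
R = (-11.9908050994)/3 = -3.9969350331
Gap between inputs: 4.299e-01; correction applied: +0.1433163523.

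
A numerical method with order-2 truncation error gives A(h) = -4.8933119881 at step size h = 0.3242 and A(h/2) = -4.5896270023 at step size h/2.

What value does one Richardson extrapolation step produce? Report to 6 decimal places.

-4.488399

Leading term ∝ h^2; use weight 4 = 2^2.
Top: 4(-4.5896270023) − (-4.8933119881) = -13.4651960211
R = (-13.4651960211)/3 = -4.4883986737
Correction |R − A(h/2)| = 1.012e-01; gap |A(h/2) − A(h)| = 3.037e-01.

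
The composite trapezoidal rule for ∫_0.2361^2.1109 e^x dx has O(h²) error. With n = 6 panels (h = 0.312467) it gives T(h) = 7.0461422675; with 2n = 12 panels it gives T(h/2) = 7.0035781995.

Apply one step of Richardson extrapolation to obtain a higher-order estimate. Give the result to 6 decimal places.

6.989390

With r = 2 the leading error scales as h^2, so the weight is 2^2 = 4.
4·7.0035781995 = 28.0143127980; subtract 7.0461422675 → 20.9681705305
Denominator 4 − 1 = 3.
Extrapolated: 20.9681705305 / 3 = 6.9893901768
Shift from A(h/2): −0.0141880227.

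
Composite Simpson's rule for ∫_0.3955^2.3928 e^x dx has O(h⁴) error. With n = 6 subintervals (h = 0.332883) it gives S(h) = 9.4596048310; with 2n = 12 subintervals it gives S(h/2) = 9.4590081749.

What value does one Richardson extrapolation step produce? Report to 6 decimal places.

9.458968

Leading term ∝ h^4; use weight 16 = 2^4.
2^4 × A(h/2) = 151.3441307984; minus A(h) gives 141.8845259674.
141.8845259674 ÷ 15 = 9.4589683978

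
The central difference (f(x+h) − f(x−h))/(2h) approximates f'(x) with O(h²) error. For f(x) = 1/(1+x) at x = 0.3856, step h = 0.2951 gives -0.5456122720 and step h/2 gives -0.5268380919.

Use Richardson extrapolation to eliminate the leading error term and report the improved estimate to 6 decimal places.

-0.520580

With r = 2 the leading error scales as h^2, so the weight is 2^2 = 4.
2^2*A(h/2) = -2.1073523676; minus A(h) gives -1.5617400956.
Denominator 4 − 1 = 3.
(-1.5617400956) ÷ 3 = -0.5205800319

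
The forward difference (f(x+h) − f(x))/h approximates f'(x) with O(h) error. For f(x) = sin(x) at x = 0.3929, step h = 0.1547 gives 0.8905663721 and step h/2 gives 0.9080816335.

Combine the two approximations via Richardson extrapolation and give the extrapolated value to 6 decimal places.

Leading term ∝ h^1; use weight 2 = 2^1.
Difference of the inputs: 0.9080816335 − 0.8905663721 = 0.0175152614
Divide by 2^1 − 1 = 1: 0.0175152614/1 = 0.0175152614
R = 0.9080816335 + 0.0175152614 = 0.9255968949
Gap between inputs: 1.752e-02; correction applied: +0.0175152614.

0.925597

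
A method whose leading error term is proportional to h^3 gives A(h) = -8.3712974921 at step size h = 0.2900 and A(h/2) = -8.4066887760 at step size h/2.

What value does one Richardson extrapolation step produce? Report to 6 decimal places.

-8.411745

The method has order 3: 2^3 = 8.
8 × (-8.4066887760) = -67.2535102080; subtract (-8.3712974921) → -58.8822127159
(-58.8822127159) ÷ 7 = -8.4117446737
Shift from A(h/2): −0.0050558977.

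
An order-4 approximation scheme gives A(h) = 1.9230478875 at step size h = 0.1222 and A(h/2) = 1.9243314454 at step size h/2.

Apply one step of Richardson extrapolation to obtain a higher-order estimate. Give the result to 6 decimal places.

1.924417

Leading term ∝ h^4; use weight 16 = 2^4.
Numerator 16×A(h/2) − A(h) = 16×1.9243314454 − 1.9230478875 = 28.8662552389
28.8662552389 ÷ 15 = 1.9244170159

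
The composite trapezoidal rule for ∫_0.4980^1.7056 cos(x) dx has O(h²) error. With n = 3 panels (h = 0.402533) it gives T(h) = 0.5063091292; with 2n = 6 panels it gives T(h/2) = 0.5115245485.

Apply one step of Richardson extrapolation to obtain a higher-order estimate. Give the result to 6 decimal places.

r = 2, so 2^r = 4.
4×0.5115245485 = 2.0460981940; 2.0460981940 − 0.5063091292 = 1.5397890648
Denominator 4 − 1 = 3.
So the Richardson estimate is 0.5132630216.

0.513263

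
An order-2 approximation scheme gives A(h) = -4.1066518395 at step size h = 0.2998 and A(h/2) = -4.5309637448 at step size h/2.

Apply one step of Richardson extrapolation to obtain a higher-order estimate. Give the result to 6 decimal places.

Method order is 2; weight 2^2 = 4.
2^2*A(h/2) = -18.1238549792; minus A(h) gives -14.0172031397.
Divide by 2^2 − 1 = 3.
Extrapolated: (-14.0172031397) / 3 = -4.6724010466

-4.672401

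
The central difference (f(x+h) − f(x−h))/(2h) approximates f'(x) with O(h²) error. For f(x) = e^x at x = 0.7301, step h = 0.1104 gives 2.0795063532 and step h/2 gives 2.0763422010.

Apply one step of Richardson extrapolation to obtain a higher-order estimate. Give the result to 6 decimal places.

2.075287

With r = 2 the leading error scales as h^2, so the weight is 2^2 = 4.
4*2.0763422010 = 8.3053688040; 8.3053688040 − 2.0795063532 = 6.2258624508
(4*2.0763422010 − 2.0795063532)/(4 − 1) = 2.0752874836
Correction |R − A(h/2)| = 1.055e-03; gap |A(h/2) − A(h)| = 3.164e-03.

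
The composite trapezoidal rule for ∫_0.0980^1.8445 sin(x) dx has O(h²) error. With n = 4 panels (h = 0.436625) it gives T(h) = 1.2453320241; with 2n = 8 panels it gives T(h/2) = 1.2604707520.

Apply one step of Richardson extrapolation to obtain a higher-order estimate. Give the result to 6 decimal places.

Leading term ∝ h^2; use weight 4 = 2^2.
4*1.2604707520 − 1.2453320241 = 3.7965509839
R = 3.7965509839/3 = 1.2655169946
Shift from A(h/2): +0.0050462426.

1.265517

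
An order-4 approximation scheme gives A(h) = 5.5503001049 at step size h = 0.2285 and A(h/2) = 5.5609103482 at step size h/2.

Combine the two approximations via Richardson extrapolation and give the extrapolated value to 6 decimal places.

r = 4, so 2^r = 16.
Difference of the inputs: 5.5609103482 − 5.5503001049 = 0.0106102433
Correction (A(h/2) − A(h))/(16 − 1) = 0.0106102433/15 = 0.0007073496
R = A(h/2) + (A(h/2) − A(h))/15 = 5.5609103482 + 0.0007073496 = 5.5616176978
Gap between inputs: 1.061e-02; correction applied: +0.0007073496.

5.561618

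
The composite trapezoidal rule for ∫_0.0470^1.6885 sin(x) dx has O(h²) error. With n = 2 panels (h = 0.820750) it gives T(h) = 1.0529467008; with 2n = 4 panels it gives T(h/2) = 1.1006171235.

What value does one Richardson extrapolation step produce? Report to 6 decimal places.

Order 2 gives 2^r = 4 and 2^r − 1 = 3.
Numerator 4 × A(h/2) − A(h) = 4 × 1.1006171235 − 1.0529467008 = 3.3495217932
3.3495217932 ÷ 3 = 1.1165072644

1.116507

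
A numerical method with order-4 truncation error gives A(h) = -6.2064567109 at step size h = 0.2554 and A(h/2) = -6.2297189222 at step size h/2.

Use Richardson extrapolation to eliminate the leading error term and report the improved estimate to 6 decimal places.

-6.231270

Leading term ∝ h^4; use weight 16 = 2^4.
Weighted: (-99.6755027552) − (-6.2064567109) = -93.4690460443
(-93.4690460443) ÷ 15 = -6.2312697363
Shift from A(h/2): −0.0015508141.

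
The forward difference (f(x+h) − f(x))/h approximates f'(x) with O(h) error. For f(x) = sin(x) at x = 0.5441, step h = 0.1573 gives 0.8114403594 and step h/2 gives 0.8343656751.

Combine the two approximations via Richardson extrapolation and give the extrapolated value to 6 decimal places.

Order 1 gives 2^r = 2 and 2^r − 1 = 1.
Top: 2(0.8343656751) − (0.8114403594) = 0.8572909908
Extrapolated: 0.8572909908 / 1 = 0.8572909908
Gap between inputs: 2.293e-02; correction applied: +0.0229253157.

0.857291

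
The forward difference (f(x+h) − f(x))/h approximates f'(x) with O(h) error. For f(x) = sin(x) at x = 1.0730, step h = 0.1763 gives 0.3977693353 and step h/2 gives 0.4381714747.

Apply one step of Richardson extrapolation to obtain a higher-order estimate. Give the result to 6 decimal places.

0.478574

Error is O(h^1); halving h shrinks it by 2^1 = 2.
2*0.4381714747 − 0.3977693353 = 0.4785736141
R = 0.4785736141/1 = 0.4785736141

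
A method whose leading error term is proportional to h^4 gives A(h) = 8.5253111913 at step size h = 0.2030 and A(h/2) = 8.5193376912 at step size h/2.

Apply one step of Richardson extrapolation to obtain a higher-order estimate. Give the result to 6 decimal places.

8.518939

With r = 4 the leading error scales as h^4, so the weight is 2^4 = 16.
Weighted: 136.3094030592 − 8.5253111913 = 127.7840918679
Extrapolated: 127.7840918679 / 15 = 8.5189394579
Correction |R − A(h/2)| = 3.982e-04; gap |A(h/2) − A(h)| = 5.974e-03.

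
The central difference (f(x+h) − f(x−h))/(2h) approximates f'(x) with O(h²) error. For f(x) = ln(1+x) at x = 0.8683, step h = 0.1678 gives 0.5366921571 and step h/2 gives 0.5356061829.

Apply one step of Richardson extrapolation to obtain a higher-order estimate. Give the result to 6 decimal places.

Leading term ∝ h^2; use weight 4 = 2^2.
Numerator 4×A(h/2) − A(h) = 4×0.5356061829 − 0.5366921571 = 1.6057325745
1.6057325745 ÷ 3 = 0.5352441915
Shift from A(h/2): −0.0003619914.

0.535244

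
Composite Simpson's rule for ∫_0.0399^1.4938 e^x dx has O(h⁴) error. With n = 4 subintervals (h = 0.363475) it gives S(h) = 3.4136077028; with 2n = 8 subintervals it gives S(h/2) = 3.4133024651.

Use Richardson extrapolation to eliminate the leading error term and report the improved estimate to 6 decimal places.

3.413282

Method order is 4; weight 2^4 = 16.
Numerator 16*A(h/2) − A(h) = 16*3.4133024651 − 3.4136077028 = 51.1992317388
(16*3.4133024651 − 3.4136077028)/(16 − 1) = 3.4132821159
Gap between inputs: 3.052e-04; correction applied: −0.0000203492.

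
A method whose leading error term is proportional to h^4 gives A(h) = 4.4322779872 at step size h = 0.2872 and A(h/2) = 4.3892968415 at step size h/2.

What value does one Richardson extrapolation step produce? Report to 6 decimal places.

4.386431

r = 4, so 2^r = 16.
16 × 4.3892968415 = 70.2287494640; subtract 4.4322779872 → 65.7964714768
Denominator 16 − 1 = 15.
65.7964714768 ÷ 15 = 4.3864314318
Correction |R − A(h/2)| = 2.865e-03; gap |A(h/2) − A(h)| = 4.298e-02.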